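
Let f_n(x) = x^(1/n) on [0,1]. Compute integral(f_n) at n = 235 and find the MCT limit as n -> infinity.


At n = 235: f_235(x) = x^(1/235).
Step 1: integral(x^(1/235), 0, 1) = [x^(1/235+1) / (1/235+1)] from 0 to 1
     = 1 / (1/235 + 1) = 1 / ((235+1)/235) = 235/(235+1)
     = 235/236 = 0.995763
Step 2: As n -> infinity, f_n(x) = x^(1/n) -> 1 for x in (0,1], and f_n is increasing in n.
By MCT, lim_n integral(f_n) = integral(lim_n f_n) = integral(1, 0, 1) = 1.
Step 3: Verify convergence: 235/236 = 0.995763 -> 1


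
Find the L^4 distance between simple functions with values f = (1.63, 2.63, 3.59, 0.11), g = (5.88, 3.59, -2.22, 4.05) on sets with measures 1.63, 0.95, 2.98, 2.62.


Step 1: Compute differences f_i - g_i:
  1.63 - 5.88 = -4.25
  2.63 - 3.59 = -0.96
  3.59 - -2.22 = 5.81
  0.11 - 4.05 = -3.94
Step 2: Compute |diff|^4 * measure for each set:
  |-4.25|^4 * 1.63 = 326.253906 * 1.63 = 531.793867
  |-0.96|^4 * 0.95 = 0.849347 * 0.95 = 0.806879
  |5.81|^4 * 2.98 = 1139.474287 * 2.98 = 3395.633376
  |-3.94|^4 * 2.62 = 240.982157 * 2.62 = 631.373251
Step 3: Sum = 4559.607374
Step 4: ||f-g||_4 = (4559.607374)^(1/4) = 8.217351


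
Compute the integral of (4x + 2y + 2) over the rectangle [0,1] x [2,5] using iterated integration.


By Fubini, integrate in x first, then y.
Step 1: Fix y, integrate over x in [0,1]:
  integral(4x + 2y + 2, x=0..1)
  = 4*(1^2 - 0^2)/2 + (2y + 2)*(1 - 0)
  = 2 + (2y + 2)*1
  = 2 + 2y + 2
  = 4 + 2y
Step 2: Integrate over y in [2,5]:
  integral(4 + 2y, y=2..5)
  = 4*3 + 2*(5^2 - 2^2)/2
  = 12 + 21
  = 33


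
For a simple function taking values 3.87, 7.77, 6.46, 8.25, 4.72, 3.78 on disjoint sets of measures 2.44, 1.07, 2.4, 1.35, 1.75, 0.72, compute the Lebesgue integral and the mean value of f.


Step 1: Integral = sum(value_i * measure_i)
= 3.87*2.44 + 7.77*1.07 + 6.46*2.4 + 8.25*1.35 + 4.72*1.75 + 3.78*0.72
= 9.4428 + 8.3139 + 15.504 + 11.1375 + 8.26 + 2.7216
= 55.3798
Step 2: Total measure of domain = 2.44 + 1.07 + 2.4 + 1.35 + 1.75 + 0.72 = 9.73
Step 3: Average value = 55.3798 / 9.73 = 5.691655


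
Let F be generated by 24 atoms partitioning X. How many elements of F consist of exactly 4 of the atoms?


Each element of F is a union of some subset of the 24 atoms.
Elements that are unions of exactly 4 atoms correspond to 4-element subsets of the 24 atoms.
Count = C(24, 4) = 24! / (4! * 20!) = 10626.


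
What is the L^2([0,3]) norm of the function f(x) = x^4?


Step 1: ||f||_2 = (integral_0^3 |x^4|^2 dx)^(1/2)
     = (integral_0^3 x^8 dx)^(1/2)
Step 2: integral_0^3 x^8 dx = [x^9/(9)] from 0 to 3 = 3^9/9
     = 19683/9 = 2187
Step 3: ||f||_2 = (2187)^(1/2) = 46.765372


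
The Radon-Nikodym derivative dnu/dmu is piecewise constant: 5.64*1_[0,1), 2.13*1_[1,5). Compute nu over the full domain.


Integrate each piece of the Radon-Nikodym derivative:
Step 1: integral_0^1 5.64 dx = 5.64*(1-0) = 5.64*1 = 5.64
Step 2: integral_1^5 2.13 dx = 2.13*(5-1) = 2.13*4 = 8.52
Total: 5.64 + 8.52 = 14.16


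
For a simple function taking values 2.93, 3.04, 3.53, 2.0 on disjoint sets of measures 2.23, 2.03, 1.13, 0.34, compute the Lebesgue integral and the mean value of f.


Step 1: Integral = sum(value_i * measure_i)
= 2.93*2.23 + 3.04*2.03 + 3.53*1.13 + 2.0*0.34
= 6.5339 + 6.1712 + 3.9889 + 0.68
= 17.374
Step 2: Total measure of domain = 2.23 + 2.03 + 1.13 + 0.34 = 5.73
Step 3: Average value = 17.374 / 5.73 = 3.032112


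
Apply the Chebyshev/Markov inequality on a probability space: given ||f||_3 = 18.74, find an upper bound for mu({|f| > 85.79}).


Chebyshev/Markov inequality: mu(|f| > eps) <= (||f||_p / eps)^p
Step 1: ||f||_3 / eps = 18.74 / 85.79 = 0.21844
Step 2: Raise to power p = 3:
  (0.21844)^3 = 0.010423
Step 3: Therefore mu(|f| > 85.79) <= 0.010423


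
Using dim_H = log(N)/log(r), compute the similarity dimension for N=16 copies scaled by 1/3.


For a self-similar set with N copies scaled by 1/r:
dim_H = log(N)/log(r) = log(16)/log(3)
= 2.772589/1.098612
= 2.523719


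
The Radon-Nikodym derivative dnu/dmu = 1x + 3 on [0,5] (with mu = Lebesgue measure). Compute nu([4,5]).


nu(A) = integral_A (dnu/dmu) dmu = integral_4^5 (1x + 3) dx
Step 1: Antiderivative F(x) = (1/2)x^2 + 3x
Step 2: F(5) = (1/2)*5^2 + 3*5 = 12.5 + 15 = 27.5
Step 3: F(4) = (1/2)*4^2 + 3*4 = 8 + 12 = 20
Step 4: nu([4,5]) = F(5) - F(4) = 27.5 - 20 = 7.5


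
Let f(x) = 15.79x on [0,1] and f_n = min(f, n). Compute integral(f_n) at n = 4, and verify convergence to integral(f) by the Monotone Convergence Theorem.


f(x) = 15.79x on [0,1]; f_n(x) = min(15.79x, n). At n = 4:
Step 1: f(x) reaches 4 at x = 4/15.79 = 0.253325
Step 2: integral(f_4) = integral(15.79x, 0, 0.253325) + integral(4, 0.253325, 1)
       = 15.79*0.253325^2/2 + 4*(1 - 0.253325)
       = 0.50665 + 2.9867
       = 3.49335
Step 3: As n -> infinity, f_n increases to f, so by MCT integral(f_n) -> integral(f) = 15.79/2 = 7.895.
Convergence: integral(f_4) = 3.49335 -> 7.895 as n -> infinity


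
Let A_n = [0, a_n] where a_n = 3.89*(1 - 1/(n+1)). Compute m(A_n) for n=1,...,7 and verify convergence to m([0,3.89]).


By continuity of measure from below: if A_n increases to A, then m(A_n) -> m(A).
Here A = [0, 3.89], so m(A) = 3.89
Step 1: a_1 = 3.89*(1 - 1/2) = 1.945, m(A_1) = 1.945
Step 2: a_2 = 3.89*(1 - 1/3) = 2.5933, m(A_2) = 2.5933
Step 3: a_3 = 3.89*(1 - 1/4) = 2.9175, m(A_3) = 2.9175
Step 4: a_4 = 3.89*(1 - 1/5) = 3.112, m(A_4) = 3.112
Step 5: a_5 = 3.89*(1 - 1/6) = 3.2417, m(A_5) = 3.2417
Step 6: a_6 = 3.89*(1 - 1/7) = 3.3343, m(A_6) = 3.3343
Step 7: a_7 = 3.89*(1 - 1/8) = 3.4038, m(A_7) = 3.4038
Limit: m(A_n) -> m([0,3.89]) = 3.89


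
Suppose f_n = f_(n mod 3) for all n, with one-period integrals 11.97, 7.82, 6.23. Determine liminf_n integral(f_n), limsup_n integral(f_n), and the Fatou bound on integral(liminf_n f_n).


The sequence (integral(f_n)) is periodic with period 3, repeating the values 11.97, 7.82, 6.23 indefinitely.
Step 1: For a periodic sequence, every tail (a_m, a_(m+1), ...) contains all 3 period values infinitely often.
Step 2: Hence inf of every tail = min of the period values = min(11.97, 7.82, 6.23) = 6.23.
        liminf_n integral(f_n) = sup over m of (inf of tail from m) = 6.23.
Step 3: Similarly sup of every tail = max of the period values = 11.97.
        limsup_n integral(f_n) = 11.97.
Step 4: Fatou's lemma: integral(liminf_n f_n) <= liminf_n integral(f_n) = 6.23.
        So the integral of the pointwise liminf is at most 6.23.


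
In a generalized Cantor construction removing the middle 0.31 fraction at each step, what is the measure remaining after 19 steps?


Step 1: At each step, fraction remaining = 1 - 0.31 = 0.69
Step 2: After 19 steps, measure = (0.69)^19
Result = 8.672269e-04


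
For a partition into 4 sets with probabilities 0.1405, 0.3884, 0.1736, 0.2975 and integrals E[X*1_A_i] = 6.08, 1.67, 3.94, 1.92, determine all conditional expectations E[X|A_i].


For each cell A_i: E[X|A_i] = E[X*1_A_i] / P(A_i)
Step 1: E[X|A_1] = 6.08 / 0.1405 = 43.274021
Step 2: E[X|A_2] = 1.67 / 0.3884 = 4.299691
Step 3: E[X|A_3] = 3.94 / 0.1736 = 22.695853
Step 4: E[X|A_4] = 1.92 / 0.2975 = 6.453782
Verification: E[X] = sum E[X*1_A_i] = 6.08 + 1.67 + 3.94 + 1.92 = 13.61


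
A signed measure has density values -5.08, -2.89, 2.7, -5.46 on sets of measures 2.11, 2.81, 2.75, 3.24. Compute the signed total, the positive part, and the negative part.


Step 1: Compute signed measure on each set:
  Set 1: -5.08 * 2.11 = -10.7188
  Set 2: -2.89 * 2.81 = -8.1209
  Set 3: 2.7 * 2.75 = 7.425
  Set 4: -5.46 * 3.24 = -17.6904
Step 2: Total signed measure = (-10.7188) + (-8.1209) + (7.425) + (-17.6904)
     = -29.1051
Step 3: Positive part mu+(X) = sum of positive contributions = 7.425
Step 4: Negative part mu-(X) = |sum of negative contributions| = 36.5301


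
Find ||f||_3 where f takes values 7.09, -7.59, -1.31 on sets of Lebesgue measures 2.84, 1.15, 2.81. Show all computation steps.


Step 1: Compute |f_i|^3 for each value:
  |7.09|^3 = 356.400829
  |-7.59|^3 = 437.245479
  |-1.31|^3 = 2.248091
Step 2: Multiply by measures and sum:
  356.400829 * 2.84 = 1012.178354
  437.245479 * 1.15 = 502.832301
  2.248091 * 2.81 = 6.317136
Sum = 1012.178354 + 502.832301 + 6.317136 = 1521.327791
Step 3: Take the p-th root:
||f||_3 = (1521.327791)^(1/3) = 11.501141


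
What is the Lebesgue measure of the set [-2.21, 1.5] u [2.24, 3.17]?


For pairwise disjoint intervals, m(union) = sum of lengths.
= (1.5 - -2.21) + (3.17 - 2.24)
= 3.71 + 0.93
= 4.64


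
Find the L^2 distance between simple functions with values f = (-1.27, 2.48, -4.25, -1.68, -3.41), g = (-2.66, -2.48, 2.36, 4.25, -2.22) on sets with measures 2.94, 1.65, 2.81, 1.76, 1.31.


Step 1: Compute differences f_i - g_i:
  -1.27 - -2.66 = 1.39
  2.48 - -2.48 = 4.96
  -4.25 - 2.36 = -6.61
  -1.68 - 4.25 = -5.93
  -3.41 - -2.22 = -1.19
Step 2: Compute |diff|^2 * measure for each set:
  |1.39|^2 * 2.94 = 1.9321 * 2.94 = 5.680374
  |4.96|^2 * 1.65 = 24.6016 * 1.65 = 40.59264
  |-6.61|^2 * 2.81 = 43.6921 * 2.81 = 122.774801
  |-5.93|^2 * 1.76 = 35.1649 * 1.76 = 61.890224
  |-1.19|^2 * 1.31 = 1.4161 * 1.31 = 1.855091
Step 3: Sum = 232.79313
Step 4: ||f-g||_2 = (232.79313)^(1/2) = 15.25756


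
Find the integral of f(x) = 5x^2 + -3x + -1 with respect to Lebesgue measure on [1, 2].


The Lebesgue integral of a Riemann-integrable function agrees with the Riemann integral.
Antiderivative F(x) = (5/3)x^3 + (-3/2)x^2 + -1x
F(2) = (5/3)*2^3 + (-3/2)*2^2 + -1*2
     = (5/3)*8 + (-3/2)*4 + -1*2
     = 13.333333 + -6 + -2
     = 5.333333
F(1) = -0.833333
Integral = F(2) - F(1) = 5.333333 - -0.833333 = 6.166667


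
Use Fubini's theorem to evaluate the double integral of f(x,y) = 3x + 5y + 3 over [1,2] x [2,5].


By Fubini, integrate in x first, then y.
Step 1: Fix y, integrate over x in [1,2]:
  integral(3x + 5y + 3, x=1..2)
  = 3*(2^2 - 1^2)/2 + (5y + 3)*(2 - 1)
  = 4.5 + (5y + 3)*1
  = 4.5 + 5y + 3
  = 7.5 + 5y
Step 2: Integrate over y in [2,5]:
  integral(7.5 + 5y, y=2..5)
  = 7.5*3 + 5*(5^2 - 2^2)/2
  = 22.5 + 52.5
  = 75


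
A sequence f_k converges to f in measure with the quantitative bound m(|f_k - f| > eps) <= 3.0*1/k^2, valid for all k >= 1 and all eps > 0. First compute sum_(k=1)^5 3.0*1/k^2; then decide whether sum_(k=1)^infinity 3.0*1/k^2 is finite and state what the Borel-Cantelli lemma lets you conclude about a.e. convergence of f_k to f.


Step 1: List the terms 3.0*1/k^2 for k = 1 to 5:
  k=1: 3
  k=2: 0.75
  k=3: 0.333333
  k=4: 0.1875
  k=5: 0.12
Step 2: Partial sum = 3 + 0.75 + 0.333333 + 0.1875 + 0.12
     = 4.390833
Step 3: The full series sum_(k>=1) 3.0*1/k^2 converges (p-series with p = 2 > 1; a constant multiple of a convergent series converges).
Step 4: Fix eps > 0. Since sum_k m(|f_k - f| > eps) < infinity, the Borel-Cantelli lemma gives
        m(limsup_k {|f_k - f| > eps}) = 0, i.e. for a.e. x, |f_k(x) - f(x)| <= eps for all large k.
        Applying this with eps = 1/j for j = 1, 2, ... and intersecting the countably many full-measure sets,
        for a.e. x we get limsup_k |f_k(x) - f(x)| <= 1/j for every j, hence f_k -> f almost everywhere.
Conclusion: series converges; Borel-Cantelli yields f_k -> f a.e.


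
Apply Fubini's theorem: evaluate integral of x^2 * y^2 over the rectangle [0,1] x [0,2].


By Fubini's theorem, the double integral factors as a product of single integrals:
Step 1: integral_0^1 x^2 dx = [x^3/3] from 0 to 1
     = 1^3/3 = 0.333333
Step 2: integral_0^2 y^2 dy = [y^3/3] from 0 to 2
     = 2^3/3 = 2.666667
Step 3: Double integral = 0.333333 * 2.666667 = 0.888889


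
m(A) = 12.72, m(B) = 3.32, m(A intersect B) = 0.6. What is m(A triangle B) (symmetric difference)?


m(A Delta B) = m(A) + m(B) - 2*m(A n B)
= 12.72 + 3.32 - 2*0.6
= 12.72 + 3.32 - 1.2
= 14.84


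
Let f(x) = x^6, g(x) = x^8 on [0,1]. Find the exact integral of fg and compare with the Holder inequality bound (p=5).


Step 1: Exact integral of f*g = integral(x^14, 0, 1) = 1/15
     = 0.066667
Step 2: Holder bound with p=5, q=1.25:
  ||f||_p = (integral x^30 dx)^(1/5) = (1/31)^(1/5) = 0.503185
  ||g||_q = (integral x^10 dx)^(1/1.25) = (1/11)^(1/1.25) = 0.146854
Step 3: Holder bound = ||f||_p * ||g||_q = 0.503185 * 0.146854 = 0.073895
Verification: 0.066667 <= 0.073895 (Holder holds)


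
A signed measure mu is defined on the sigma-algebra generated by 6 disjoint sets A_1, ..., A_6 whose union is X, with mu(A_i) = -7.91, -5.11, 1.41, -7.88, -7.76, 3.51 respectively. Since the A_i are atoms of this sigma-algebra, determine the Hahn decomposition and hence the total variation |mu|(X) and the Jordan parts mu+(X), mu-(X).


Step 1: Every measurable set is a union of atoms (the cells / points), so a Hahn decomposition is
  obtained by grouping atoms by sign: P = union of atoms with mu > 0, N = union of the remaining atoms.
  Atoms in P (indices): 3, 6;  atoms in N (indices): 1, 2, 4, 5
  Positive values: 1.41, 3.51
  Negative values: -7.91, -5.11, -7.88, -7.76
Step 2: mu+(X) = mu(P) = sum of positive atom values = 4.92
Step 3: mu-(X) = -mu(N) = sum of |negative atom values| = 28.66
Step 4: |mu|(X) = mu+(X) + mu-(X) = 4.92 + 28.66 = 33.58


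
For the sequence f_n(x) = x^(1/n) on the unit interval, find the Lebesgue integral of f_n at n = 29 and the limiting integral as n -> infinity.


At n = 29: f_29(x) = x^(1/29).
Step 1: integral(x^(1/29), 0, 1) = [x^(1/29+1) / (1/29+1)] from 0 to 1
     = 1 / (1/29 + 1) = 1 / ((29+1)/29) = 29/(29+1)
     = 29/30 = 0.966667
Step 2: As n -> infinity, f_n(x) = x^(1/n) -> 1 for x in (0,1], and f_n is increasing in n.
By MCT, lim_n integral(f_n) = integral(lim_n f_n) = integral(1, 0, 1) = 1.
Step 3: Verify convergence: 29/30 = 0.966667 -> 1


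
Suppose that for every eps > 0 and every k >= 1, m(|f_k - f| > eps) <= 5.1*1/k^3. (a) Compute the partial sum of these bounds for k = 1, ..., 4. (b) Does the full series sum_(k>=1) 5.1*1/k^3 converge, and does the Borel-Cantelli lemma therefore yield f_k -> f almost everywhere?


Step 1: List the terms 5.1*1/k^3 for k = 1 to 4:
  k=1: 5.1
  k=2: 0.6375
  k=3: 0.188889
  k=4: 0.079687
Step 2: Partial sum = 5.1 + 0.6375 + 0.188889 + 0.079687
     = 6.006076
Step 3: The full series sum_(k>=1) 5.1*1/k^3 converges (p-series with p = 3 > 1; a constant multiple of a convergent series converges).
Step 4: Fix eps > 0. Since sum_k m(|f_k - f| > eps) < infinity, the Borel-Cantelli lemma gives
        m(limsup_k {|f_k - f| > eps}) = 0, i.e. for a.e. x, |f_k(x) - f(x)| <= eps for all large k.
        Applying this with eps = 1/j for j = 1, 2, ... and intersecting the countably many full-measure sets,
        for a.e. x we get limsup_k |f_k(x) - f(x)| <= 1/j for every j, hence f_k -> f almost everywhere.
Conclusion: series converges; Borel-Cantelli yields f_k -> f a.e.


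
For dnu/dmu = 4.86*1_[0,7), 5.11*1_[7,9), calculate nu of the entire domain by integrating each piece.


Integrate each piece of the Radon-Nikodym derivative:
Step 1: integral_0^7 4.86 dx = 4.86*(7-0) = 4.86*7 = 34.02
Step 2: integral_7^9 5.11 dx = 5.11*(9-7) = 5.11*2 = 10.22
Total: 34.02 + 10.22 = 44.24


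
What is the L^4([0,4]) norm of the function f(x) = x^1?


Step 1: ||f||_4 = (integral_0^4 |x^1|^4 dx)^(1/4)
     = (integral_0^4 x^4 dx)^(1/4)
Step 2: integral_0^4 x^4 dx = [x^5/(5)] from 0 to 4 = 4^5/5
     = 1024/5 = 204.8
Step 3: ||f||_4 = (204.8)^(1/4) = 3.782966


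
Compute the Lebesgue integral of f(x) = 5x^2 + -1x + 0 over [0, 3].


The Lebesgue integral of a Riemann-integrable function agrees with the Riemann integral.
Antiderivative F(x) = (5/3)x^3 + (-1/2)x^2 + 0x
F(3) = (5/3)*3^3 + (-1/2)*3^2 + 0*3
     = (5/3)*27 + (-1/2)*9 + 0*3
     = 45 + -4.5 + 0
     = 40.5
F(0) = 0.0
Integral = F(3) - F(0) = 40.5 - 0.0 = 40.5


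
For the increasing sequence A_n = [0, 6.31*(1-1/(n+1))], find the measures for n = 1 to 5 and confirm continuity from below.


By continuity of measure from below: if A_n increases to A, then m(A_n) -> m(A).
Here A = [0, 6.31], so m(A) = 6.31
Step 1: a_1 = 6.31*(1 - 1/2) = 3.155, m(A_1) = 3.155
Step 2: a_2 = 6.31*(1 - 1/3) = 4.2067, m(A_2) = 4.2067
Step 3: a_3 = 6.31*(1 - 1/4) = 4.7325, m(A_3) = 4.7325
Step 4: a_4 = 6.31*(1 - 1/5) = 5.048, m(A_4) = 5.048
Step 5: a_5 = 6.31*(1 - 1/6) = 5.2583, m(A_5) = 5.2583
Limit: m(A_n) -> m([0,6.31]) = 6.31


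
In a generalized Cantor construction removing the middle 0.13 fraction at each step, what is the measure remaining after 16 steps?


Step 1: At each step, fraction remaining = 1 - 0.13 = 0.87
Step 2: After 16 steps, measure = (0.87)^16
Result = 0.107723


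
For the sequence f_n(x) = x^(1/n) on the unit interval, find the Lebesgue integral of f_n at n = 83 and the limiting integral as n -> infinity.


At n = 83: f_83(x) = x^(1/83).
Step 1: integral(x^(1/83), 0, 1) = [x^(1/83+1) / (1/83+1)] from 0 to 1
     = 1 / (1/83 + 1) = 1 / ((83+1)/83) = 83/(83+1)
     = 83/84 = 0.988095
Step 2: As n -> infinity, f_n(x) = x^(1/n) -> 1 for x in (0,1], and f_n is increasing in n.
By MCT, lim_n integral(f_n) = integral(lim_n f_n) = integral(1, 0, 1) = 1.
Step 3: Verify convergence: 83/84 = 0.988095 -> 1


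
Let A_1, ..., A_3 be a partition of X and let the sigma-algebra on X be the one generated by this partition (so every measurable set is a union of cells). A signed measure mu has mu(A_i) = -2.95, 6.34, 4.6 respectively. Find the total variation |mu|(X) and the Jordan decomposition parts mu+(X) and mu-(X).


Step 1: Every measurable set is a union of atoms (the cells / points), so a Hahn decomposition is
  obtained by grouping atoms by sign: P = union of atoms with mu > 0, N = union of the remaining atoms.
  Atoms in P (indices): 2, 3;  atoms in N (indices): 1
  Positive values: 6.34, 4.6
  Negative values: -2.95
Step 2: mu+(X) = mu(P) = sum of positive atom values = 10.94
Step 3: mu-(X) = -mu(N) = sum of |negative atom values| = 2.95
Step 4: |mu|(X) = mu+(X) + mu-(X) = 10.94 + 2.95 = 13.89


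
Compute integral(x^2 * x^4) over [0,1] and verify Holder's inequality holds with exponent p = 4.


Step 1: Exact integral of f*g = integral(x^6, 0, 1) = 1/7
     = 0.142857
Step 2: Holder bound with p=4, q=1.333333:
  ||f||_p = (integral x^8 dx)^(1/4) = (1/9)^(1/4) = 0.57735
  ||g||_q = (integral x^5.333333 dx)^(1/1.333333) = (1/6.333333)^(1/1.333333) = 0.250482
Step 3: Holder bound = ||f||_p * ||g||_q = 0.57735 * 0.250482 = 0.144616
Verification: 0.142857 <= 0.144616 (Holder holds)


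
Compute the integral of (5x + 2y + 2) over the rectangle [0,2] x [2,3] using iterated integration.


By Fubini, integrate in x first, then y.
Step 1: Fix y, integrate over x in [0,2]:
  integral(5x + 2y + 2, x=0..2)
  = 5*(2^2 - 0^2)/2 + (2y + 2)*(2 - 0)
  = 10 + (2y + 2)*2
  = 10 + 4y + 4
  = 14 + 4y
Step 2: Integrate over y in [2,3]:
  integral(14 + 4y, y=2..3)
  = 14*1 + 4*(3^2 - 2^2)/2
  = 14 + 10
  = 24


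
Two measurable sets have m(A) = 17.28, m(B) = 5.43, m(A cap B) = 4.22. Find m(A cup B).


By inclusion-exclusion: m(A u B) = m(A) + m(B) - m(A n B)
= 17.28 + 5.43 - 4.22
= 18.49


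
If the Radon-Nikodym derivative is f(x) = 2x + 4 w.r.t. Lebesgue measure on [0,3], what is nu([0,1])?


nu(A) = integral_A (dnu/dmu) dmu = integral_0^1 (2x + 4) dx
Step 1: Antiderivative F(x) = (2/2)x^2 + 4x
Step 2: F(1) = (2/2)*1^2 + 4*1 = 1 + 4 = 5
Step 3: F(0) = (2/2)*0^2 + 4*0 = 0.0 + 0 = 0.0
Step 4: nu([0,1]) = F(1) - F(0) = 5 - 0.0 = 5


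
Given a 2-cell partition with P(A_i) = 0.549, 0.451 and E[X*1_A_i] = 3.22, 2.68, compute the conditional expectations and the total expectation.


For each cell A_i: E[X|A_i] = E[X*1_A_i] / P(A_i)
Step 1: E[X|A_1] = 3.22 / 0.549 = 5.865209
Step 2: E[X|A_2] = 2.68 / 0.451 = 5.94235
Verification: E[X] = sum E[X*1_A_i] = 3.22 + 2.68 = 5.9


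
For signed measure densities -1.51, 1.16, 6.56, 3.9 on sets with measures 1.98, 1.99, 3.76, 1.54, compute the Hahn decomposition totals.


Step 1: Compute signed measure on each set:
  Set 1: -1.51 * 1.98 = -2.9898
  Set 2: 1.16 * 1.99 = 2.3084
  Set 3: 6.56 * 3.76 = 24.6656
  Set 4: 3.9 * 1.54 = 6.006
Step 2: Total signed measure = (-2.9898) + (2.3084) + (24.6656) + (6.006)
     = 29.9902
Step 3: Positive part mu+(X) = sum of positive contributions = 32.98
Step 4: Negative part mu-(X) = |sum of negative contributions| = 2.9898


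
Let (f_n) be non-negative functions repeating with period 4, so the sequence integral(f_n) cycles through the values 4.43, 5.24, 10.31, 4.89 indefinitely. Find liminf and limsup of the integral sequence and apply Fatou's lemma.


The sequence (integral(f_n)) is periodic with period 4, repeating the values 4.43, 5.24, 10.31, 4.89 indefinitely.
Step 1: For a periodic sequence, every tail (a_m, a_(m+1), ...) contains all 4 period values infinitely often.
Step 2: Hence inf of every tail = min of the period values = min(4.43, 5.24, 10.31, 4.89) = 4.43.
        liminf_n integral(f_n) = sup over m of (inf of tail from m) = 4.43.
Step 3: Similarly sup of every tail = max of the period values = 10.31.
        limsup_n integral(f_n) = 10.31.
Step 4: Fatou's lemma: integral(liminf_n f_n) <= liminf_n integral(f_n) = 4.43.
        So the integral of the pointwise liminf is at most 4.43.


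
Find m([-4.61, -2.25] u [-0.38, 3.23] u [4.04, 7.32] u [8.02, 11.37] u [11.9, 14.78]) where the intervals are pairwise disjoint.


For pairwise disjoint intervals, m(union) = sum of lengths.
= (-2.25 - -4.61) + (3.23 - -0.38) + (7.32 - 4.04) + (11.37 - 8.02) + (14.78 - 11.9)
= 2.36 + 3.61 + 3.28 + 3.35 + 2.88
= 15.48


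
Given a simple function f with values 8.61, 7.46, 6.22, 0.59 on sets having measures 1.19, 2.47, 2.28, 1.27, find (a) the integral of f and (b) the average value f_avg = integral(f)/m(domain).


Step 1: Integral = sum(value_i * measure_i)
= 8.61*1.19 + 7.46*2.47 + 6.22*2.28 + 0.59*1.27
= 10.2459 + 18.4262 + 14.1816 + 0.7493
= 43.603
Step 2: Total measure of domain = 1.19 + 2.47 + 2.28 + 1.27 = 7.21
Step 3: Average value = 43.603 / 7.21 = 6.047573


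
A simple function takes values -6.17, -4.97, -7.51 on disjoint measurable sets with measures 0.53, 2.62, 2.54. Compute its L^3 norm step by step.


Step 1: Compute |f_i|^3 for each value:
  |-6.17|^3 = 234.885113
  |-4.97|^3 = 122.763473
  |-7.51|^3 = 423.564751
Step 2: Multiply by measures and sum:
  234.885113 * 0.53 = 124.48911
  122.763473 * 2.62 = 321.640299
  423.564751 * 2.54 = 1075.854468
Sum = 124.48911 + 321.640299 + 1075.854468 = 1521.983877
Step 3: Take the p-th root:
||f||_3 = (1521.983877)^(1/3) = 11.502794


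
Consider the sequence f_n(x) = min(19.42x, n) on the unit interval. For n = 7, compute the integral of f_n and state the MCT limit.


f(x) = 19.42x on [0,1]; f_n(x) = min(19.42x, n). At n = 7:
Step 1: f(x) reaches 7 at x = 7/19.42 = 0.360453
Step 2: integral(f_7) = integral(19.42x, 0, 0.360453) + integral(7, 0.360453, 1)
       = 19.42*0.360453^2/2 + 7*(1 - 0.360453)
       = 1.261586 + 4.476828
       = 5.738414
Step 3: As n -> infinity, f_n increases to f, so by MCT integral(f_n) -> integral(f) = 19.42/2 = 9.71.
Convergence: integral(f_7) = 5.738414 -> 9.71 as n -> infinity


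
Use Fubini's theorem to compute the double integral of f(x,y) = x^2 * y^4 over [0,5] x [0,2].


By Fubini's theorem, the double integral factors as a product of single integrals:
Step 1: integral_0^5 x^2 dx = [x^3/3] from 0 to 5
     = 5^3/3 = 41.666667
Step 2: integral_0^2 y^4 dy = [y^5/5] from 0 to 2
     = 2^5/5 = 6.4
Step 3: Double integral = 41.666667 * 6.4 = 266.666667


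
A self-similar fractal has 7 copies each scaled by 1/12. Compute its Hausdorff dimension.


For a self-similar set with N copies scaled by 1/r:
dim_H = log(N)/log(r) = log(7)/log(12)
= 1.94591/2.484907
= 0.783092


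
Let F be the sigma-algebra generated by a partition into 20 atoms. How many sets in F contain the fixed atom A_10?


Each element of F is a union of some subset S of the 20 atoms.
The element contains A_10 iff A_10 is in S.
So we count subsets S of {A_1,...,A_20} with A_10 in S: choose freely among the other 19 atoms.
Count = 2^(20-1) = 2^19 = 524288.


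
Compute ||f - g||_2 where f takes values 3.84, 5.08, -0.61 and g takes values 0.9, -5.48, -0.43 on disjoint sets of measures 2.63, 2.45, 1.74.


Step 1: Compute differences f_i - g_i:
  3.84 - 0.9 = 2.94
  5.08 - -5.48 = 10.56
  -0.61 - -0.43 = -0.18
Step 2: Compute |diff|^2 * measure for each set:
  |2.94|^2 * 2.63 = 8.6436 * 2.63 = 22.732668
  |10.56|^2 * 2.45 = 111.5136 * 2.45 = 273.20832
  |-0.18|^2 * 1.74 = 0.0324 * 1.74 = 0.056376
Step 3: Sum = 295.997364
Step 4: ||f-g||_2 = (295.997364)^(1/2) = 17.204574


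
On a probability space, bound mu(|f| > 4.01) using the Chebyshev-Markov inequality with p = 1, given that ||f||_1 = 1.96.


Chebyshev/Markov inequality: mu(|f| > eps) <= (||f||_p / eps)^p
Step 1: ||f||_1 / eps = 1.96 / 4.01 = 0.488778
Step 2: Raise to power p = 1:
  (0.488778)^1 = 0.488778
Step 3: Therefore mu(|f| > 4.01) <= 0.488778


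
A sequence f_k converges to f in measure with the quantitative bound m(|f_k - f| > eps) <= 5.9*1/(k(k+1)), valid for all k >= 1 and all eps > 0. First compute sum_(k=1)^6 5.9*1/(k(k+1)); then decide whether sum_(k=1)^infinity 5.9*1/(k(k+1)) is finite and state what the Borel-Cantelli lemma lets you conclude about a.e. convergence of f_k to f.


Step 1: List the terms 5.9*1/(k(k+1)) for k = 1 to 6:
  k=1: 2.95
  k=2: 0.983333
  k=3: 0.491667
  k=4: 0.295
  k=5: 0.196667
  k=6: 0.140476
Step 2: Partial sum = 2.95 + 0.983333 + 0.491667 + 0.295 + 0.196667 + 0.140476
     = 5.057143
Step 3: The full series sum_(k>=1) 5.9*1/(k(k+1)) converges (telescoping series sum 1/(k(k+1)) = 1; a constant multiple of a convergent series converges).
Step 4: Fix eps > 0. Since sum_k m(|f_k - f| > eps) < infinity, the Borel-Cantelli lemma gives
        m(limsup_k {|f_k - f| > eps}) = 0, i.e. for a.e. x, |f_k(x) - f(x)| <= eps for all large k.
        Applying this with eps = 1/j for j = 1, 2, ... and intersecting the countably many full-measure sets,
        for a.e. x we get limsup_k |f_k(x) - f(x)| <= 1/j for every j, hence f_k -> f almost everywhere.
Conclusion: series converges; Borel-Cantelli yields f_k -> f a.e.


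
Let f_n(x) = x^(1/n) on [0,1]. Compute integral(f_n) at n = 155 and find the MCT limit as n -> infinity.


At n = 155: f_155(x) = x^(1/155).
Step 1: integral(x^(1/155), 0, 1) = [x^(1/155+1) / (1/155+1)] from 0 to 1
     = 1 / (1/155 + 1) = 1 / ((155+1)/155) = 155/(155+1)
     = 155/156 = 0.99359
Step 2: As n -> infinity, f_n(x) = x^(1/n) -> 1 for x in (0,1], and f_n is increasing in n.
By MCT, lim_n integral(f_n) = integral(lim_n f_n) = integral(1, 0, 1) = 1.
Step 3: Verify convergence: 155/156 = 0.99359 -> 1


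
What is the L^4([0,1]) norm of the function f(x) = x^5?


Step 1: ||f||_4 = (integral_0^1 |x^5|^4 dx)^(1/4)
     = (integral_0^1 x^20 dx)^(1/4)
Step 2: integral_0^1 x^20 dx = [x^21/(21)] from 0 to 1 = 1^21/21
     = 1/21 = 0.047619
Step 3: ||f||_4 = (0.047619)^(1/4) = 0.467138


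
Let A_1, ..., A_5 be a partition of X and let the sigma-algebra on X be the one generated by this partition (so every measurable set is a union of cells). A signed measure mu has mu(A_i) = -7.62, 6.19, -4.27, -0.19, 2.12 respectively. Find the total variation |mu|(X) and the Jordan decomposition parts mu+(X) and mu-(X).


Step 1: Every measurable set is a union of atoms (the cells / points), so a Hahn decomposition is
  obtained by grouping atoms by sign: P = union of atoms with mu > 0, N = union of the remaining atoms.
  Atoms in P (indices): 2, 5;  atoms in N (indices): 1, 3, 4
  Positive values: 6.19, 2.12
  Negative values: -7.62, -4.27, -0.19
Step 2: mu+(X) = mu(P) = sum of positive atom values = 8.31
Step 3: mu-(X) = -mu(N) = sum of |negative atom values| = 12.08
Step 4: |mu|(X) = mu+(X) + mu-(X) = 8.31 + 12.08 = 20.39


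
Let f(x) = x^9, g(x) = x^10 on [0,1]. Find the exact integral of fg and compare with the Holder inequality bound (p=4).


Step 1: Exact integral of f*g = integral(x^19, 0, 1) = 1/20
     = 0.05
Step 2: Holder bound with p=4, q=1.333333:
  ||f||_p = (integral x^36 dx)^(1/4) = (1/37)^(1/4) = 0.405461
  ||g||_q = (integral x^13.333333 dx)^(1/1.333333) = (1/14.333333)^(1/1.333333) = 0.13575
Step 3: Holder bound = ||f||_p * ||g||_q = 0.405461 * 0.13575 = 0.055041
Verification: 0.05 <= 0.055041 (Holder holds)


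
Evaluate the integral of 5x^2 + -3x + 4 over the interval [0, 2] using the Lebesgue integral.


The Lebesgue integral of a Riemann-integrable function agrees with the Riemann integral.
Antiderivative F(x) = (5/3)x^3 + (-3/2)x^2 + 4x
F(2) = (5/3)*2^3 + (-3/2)*2^2 + 4*2
     = (5/3)*8 + (-3/2)*4 + 4*2
     = 13.333333 + -6 + 8
     = 15.333333
F(0) = 0.0
Integral = F(2) - F(0) = 15.333333 - 0.0 = 15.333333


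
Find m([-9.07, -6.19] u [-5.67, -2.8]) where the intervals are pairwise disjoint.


For pairwise disjoint intervals, m(union) = sum of lengths.
= (-6.19 - -9.07) + (-2.8 - -5.67)
= 2.88 + 2.87
= 5.75


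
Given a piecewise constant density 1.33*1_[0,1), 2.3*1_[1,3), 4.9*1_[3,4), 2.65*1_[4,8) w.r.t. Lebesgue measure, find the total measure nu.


Integrate each piece of the Radon-Nikodym derivative:
Step 1: integral_0^1 1.33 dx = 1.33*(1-0) = 1.33*1 = 1.33
Step 2: integral_1^3 2.3 dx = 2.3*(3-1) = 2.3*2 = 4.6
Step 3: integral_3^4 4.9 dx = 4.9*(4-3) = 4.9*1 = 4.9
Step 4: integral_4^8 2.65 dx = 2.65*(8-4) = 2.65*4 = 10.6
Total: 1.33 + 4.6 + 4.9 + 10.6 = 21.43


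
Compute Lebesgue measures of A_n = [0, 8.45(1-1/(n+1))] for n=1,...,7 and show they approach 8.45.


By continuity of measure from below: if A_n increases to A, then m(A_n) -> m(A).
Here A = [0, 8.45], so m(A) = 8.45
Step 1: a_1 = 8.45*(1 - 1/2) = 4.225, m(A_1) = 4.225
Step 2: a_2 = 8.45*(1 - 1/3) = 5.6333, m(A_2) = 5.6333
Step 3: a_3 = 8.45*(1 - 1/4) = 6.3375, m(A_3) = 6.3375
Step 4: a_4 = 8.45*(1 - 1/5) = 6.76, m(A_4) = 6.76
Step 5: a_5 = 8.45*(1 - 1/6) = 7.0417, m(A_5) = 7.0417
Step 6: a_6 = 8.45*(1 - 1/7) = 7.2429, m(A_6) = 7.2429
Step 7: a_7 = 8.45*(1 - 1/8) = 7.3937, m(A_7) = 7.3937
Limit: m(A_n) -> m([0,8.45]) = 8.45


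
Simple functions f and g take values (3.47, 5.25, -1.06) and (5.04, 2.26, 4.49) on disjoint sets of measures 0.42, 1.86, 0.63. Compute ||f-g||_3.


Step 1: Compute differences f_i - g_i:
  3.47 - 5.04 = -1.57
  5.25 - 2.26 = 2.99
  -1.06 - 4.49 = -5.55
Step 2: Compute |diff|^3 * measure for each set:
  |-1.57|^3 * 0.42 = 3.869893 * 0.42 = 1.625355
  |2.99|^3 * 1.86 = 26.730899 * 1.86 = 49.719472
  |-5.55|^3 * 0.63 = 170.953875 * 0.63 = 107.700941
Step 3: Sum = 159.045768
Step 4: ||f-g||_3 = (159.045768)^(1/3) = 5.418021


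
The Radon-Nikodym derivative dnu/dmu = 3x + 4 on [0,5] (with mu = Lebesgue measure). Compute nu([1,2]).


nu(A) = integral_A (dnu/dmu) dmu = integral_1^2 (3x + 4) dx
Step 1: Antiderivative F(x) = (3/2)x^2 + 4x
Step 2: F(2) = (3/2)*2^2 + 4*2 = 6 + 8 = 14
Step 3: F(1) = (3/2)*1^2 + 4*1 = 1.5 + 4 = 5.5
Step 4: nu([1,2]) = F(2) - F(1) = 14 - 5.5 = 8.5


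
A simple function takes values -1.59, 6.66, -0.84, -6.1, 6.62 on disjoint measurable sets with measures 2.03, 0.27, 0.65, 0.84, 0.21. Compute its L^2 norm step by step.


Step 1: Compute |f_i|^2 for each value:
  |-1.59|^2 = 2.5281
  |6.66|^2 = 44.3556
  |-0.84|^2 = 0.7056
  |-6.1|^2 = 37.21
  |6.62|^2 = 43.8244
Step 2: Multiply by measures and sum:
  2.5281 * 2.03 = 5.132043
  44.3556 * 0.27 = 11.976012
  0.7056 * 0.65 = 0.45864
  37.21 * 0.84 = 31.2564
  43.8244 * 0.21 = 9.203124
Sum = 5.132043 + 11.976012 + 0.45864 + 31.2564 + 9.203124 = 58.026219
Step 3: Take the p-th root:
||f||_2 = (58.026219)^(1/2) = 7.617494


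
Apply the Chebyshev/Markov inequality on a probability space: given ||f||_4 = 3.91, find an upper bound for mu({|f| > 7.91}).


Chebyshev/Markov inequality: mu(|f| > eps) <= (||f||_p / eps)^p
Step 1: ||f||_4 / eps = 3.91 / 7.91 = 0.494311
Step 2: Raise to power p = 4:
  (0.494311)^4 = 0.059704
Step 3: Therefore mu(|f| > 7.91) <= 0.059704


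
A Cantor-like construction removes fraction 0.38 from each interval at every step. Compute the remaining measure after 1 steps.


Step 1: At each step, fraction remaining = 1 - 0.38 = 0.62
Step 2: After 1 steps, measure = (0.62)^1
Step 3: Computing the power step by step:
  After step 1: 0.62
Result = 0.62


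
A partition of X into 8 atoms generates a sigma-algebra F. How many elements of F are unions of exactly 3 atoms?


Each element of F is a union of some subset of the 8 atoms.
Elements that are unions of exactly 3 atoms correspond to 3-element subsets of the 8 atoms.
Count = C(8, 3) = 8! / (3! * 5!) = 56.


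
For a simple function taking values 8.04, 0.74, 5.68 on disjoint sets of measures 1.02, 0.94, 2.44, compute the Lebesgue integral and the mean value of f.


Step 1: Integral = sum(value_i * measure_i)
= 8.04*1.02 + 0.74*0.94 + 5.68*2.44
= 8.2008 + 0.6956 + 13.8592
= 22.7556
Step 2: Total measure of domain = 1.02 + 0.94 + 2.44 = 4.4
Step 3: Average value = 22.7556 / 4.4 = 5.171727


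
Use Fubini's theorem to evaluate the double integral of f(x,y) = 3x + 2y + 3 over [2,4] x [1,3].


By Fubini, integrate in x first, then y.
Step 1: Fix y, integrate over x in [2,4]:
  integral(3x + 2y + 3, x=2..4)
  = 3*(4^2 - 2^2)/2 + (2y + 3)*(4 - 2)
  = 18 + (2y + 3)*2
  = 18 + 4y + 6
  = 24 + 4y
Step 2: Integrate over y in [1,3]:
  integral(24 + 4y, y=1..3)
  = 24*2 + 4*(3^2 - 1^2)/2
  = 48 + 16
  = 64


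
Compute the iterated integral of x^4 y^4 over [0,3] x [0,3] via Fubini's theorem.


By Fubini's theorem, the double integral factors as a product of single integrals:
Step 1: integral_0^3 x^4 dx = [x^5/5] from 0 to 3
     = 3^5/5 = 48.6
Step 2: integral_0^3 y^4 dy = [y^5/5] from 0 to 3
     = 3^5/5 = 48.6
Step 3: Double integral = 48.6 * 48.6 = 2361.96


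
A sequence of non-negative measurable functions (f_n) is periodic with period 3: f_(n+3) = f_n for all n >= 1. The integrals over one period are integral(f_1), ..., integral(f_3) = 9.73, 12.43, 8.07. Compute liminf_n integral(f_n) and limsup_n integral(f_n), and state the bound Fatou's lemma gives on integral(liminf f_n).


The sequence (integral(f_n)) is periodic with period 3, repeating the values 9.73, 12.43, 8.07 indefinitely.
Step 1: For a periodic sequence, every tail (a_m, a_(m+1), ...) contains all 3 period values infinitely often.
Step 2: Hence inf of every tail = min of the period values = min(9.73, 12.43, 8.07) = 8.07.
        liminf_n integral(f_n) = sup over m of (inf of tail from m) = 8.07.
Step 3: Similarly sup of every tail = max of the period values = 12.43.
        limsup_n integral(f_n) = 12.43.
Step 4: Fatou's lemma: integral(liminf_n f_n) <= liminf_n integral(f_n) = 8.07.
        So the integral of the pointwise liminf is at most 8.07.


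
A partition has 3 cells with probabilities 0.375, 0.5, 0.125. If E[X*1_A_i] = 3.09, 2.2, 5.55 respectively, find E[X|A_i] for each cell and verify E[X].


For each cell A_i: E[X|A_i] = E[X*1_A_i] / P(A_i)
Step 1: E[X|A_1] = 3.09 / 0.375 = 8.24
Step 2: E[X|A_2] = 2.2 / 0.5 = 4.4
Step 3: E[X|A_3] = 5.55 / 0.125 = 44.4
Verification: E[X] = sum E[X*1_A_i] = 3.09 + 2.2 + 5.55 = 10.84


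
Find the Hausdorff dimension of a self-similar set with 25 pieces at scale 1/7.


For a self-similar set with N copies scaled by 1/r:
dim_H = log(N)/log(r) = log(25)/log(7)
= 3.218876/1.94591
= 1.654175


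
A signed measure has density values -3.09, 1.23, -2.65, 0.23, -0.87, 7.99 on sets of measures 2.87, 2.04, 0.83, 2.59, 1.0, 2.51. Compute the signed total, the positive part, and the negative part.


Step 1: Compute signed measure on each set:
  Set 1: -3.09 * 2.87 = -8.8683
  Set 2: 1.23 * 2.04 = 2.5092
  Set 3: -2.65 * 0.83 = -2.1995
  Set 4: 0.23 * 2.59 = 0.5957
  Set 5: -0.87 * 1.0 = -0.87
  Set 6: 7.99 * 2.51 = 20.0549
Step 2: Total signed measure = (-8.8683) + (2.5092) + (-2.1995) + (0.5957) + (-0.87) + (20.0549)
     = 11.222
Step 3: Positive part mu+(X) = sum of positive contributions = 23.1598
Step 4: Negative part mu-(X) = |sum of negative contributions| = 11.9378


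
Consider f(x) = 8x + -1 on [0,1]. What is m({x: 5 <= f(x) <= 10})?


f^(-1)([5, 10]) = {x : 5 <= 8x + -1 <= 10}
Solving: (5 - -1)/8 <= x <= (10 - -1)/8
= [0.75, 1.375]
Intersecting with [0,1]: [0.75, 1]
Measure = 1 - 0.75 = 0.25


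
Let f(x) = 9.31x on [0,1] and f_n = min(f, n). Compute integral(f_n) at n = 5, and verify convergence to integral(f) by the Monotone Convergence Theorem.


f(x) = 9.31x on [0,1]; f_n(x) = min(9.31x, n). At n = 5:
Step 1: f(x) reaches 5 at x = 5/9.31 = 0.537057
Step 2: integral(f_5) = integral(9.31x, 0, 0.537057) + integral(5, 0.537057, 1)
       = 9.31*0.537057^2/2 + 5*(1 - 0.537057)
       = 1.342642 + 2.314715
       = 3.657358
Step 3: As n -> infinity, f_n increases to f, so by MCT integral(f_n) -> integral(f) = 9.31/2 = 4.655.
Convergence: integral(f_5) = 3.657358 -> 4.655 as n -> infinity


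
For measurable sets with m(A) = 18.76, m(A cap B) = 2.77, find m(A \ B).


m(A \ B) = m(A) - m(A n B)
= 18.76 - 2.77
= 15.99


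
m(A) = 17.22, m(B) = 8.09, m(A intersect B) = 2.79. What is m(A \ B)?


m(A \ B) = m(A) - m(A n B)
= 17.22 - 2.79
= 14.43


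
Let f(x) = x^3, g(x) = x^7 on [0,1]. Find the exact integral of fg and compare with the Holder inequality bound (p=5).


Step 1: Exact integral of f*g = integral(x^10, 0, 1) = 1/11
     = 0.090909
Step 2: Holder bound with p=5, q=1.25:
  ||f||_p = (integral x^15 dx)^(1/5) = (1/16)^(1/5) = 0.574349
  ||g||_q = (integral x^8.75 dx)^(1/1.25) = (1/9.75)^(1/1.25) = 0.161732
Step 3: Holder bound = ||f||_p * ||g||_q = 0.574349 * 0.161732 = 0.092891
Verification: 0.090909 <= 0.092891 (Holder holds)


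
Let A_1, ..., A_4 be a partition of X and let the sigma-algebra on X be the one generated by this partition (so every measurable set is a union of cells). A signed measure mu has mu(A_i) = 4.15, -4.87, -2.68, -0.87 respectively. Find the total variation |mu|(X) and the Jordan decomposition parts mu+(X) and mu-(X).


Step 1: Every measurable set is a union of atoms (the cells / points), so a Hahn decomposition is
  obtained by grouping atoms by sign: P = union of atoms with mu > 0, N = union of the remaining atoms.
  Atoms in P (indices): 1;  atoms in N (indices): 2, 3, 4
  Positive values: 4.15
  Negative values: -4.87, -2.68, -0.87
Step 2: mu+(X) = mu(P) = sum of positive atom values = 4.15
Step 3: mu-(X) = -mu(N) = sum of |negative atom values| = 8.42
Step 4: |mu|(X) = mu+(X) + mu-(X) = 4.15 + 8.42 = 12.57


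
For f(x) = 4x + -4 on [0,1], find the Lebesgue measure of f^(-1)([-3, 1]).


f^(-1)([-3, 1]) = {x : -3 <= 4x + -4 <= 1}
Solving: (-3 - -4)/4 <= x <= (1 - -4)/4
= [0.25, 1.25]
Intersecting with [0,1]: [0.25, 1]
Measure = 1 - 0.25 = 0.75


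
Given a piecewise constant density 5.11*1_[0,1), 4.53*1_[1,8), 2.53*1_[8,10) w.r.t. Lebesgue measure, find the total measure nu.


Integrate each piece of the Radon-Nikodym derivative:
Step 1: integral_0^1 5.11 dx = 5.11*(1-0) = 5.11*1 = 5.11
Step 2: integral_1^8 4.53 dx = 4.53*(8-1) = 4.53*7 = 31.71
Step 3: integral_8^10 2.53 dx = 2.53*(10-8) = 2.53*2 = 5.06
Total: 5.11 + 31.71 + 5.06 = 41.88


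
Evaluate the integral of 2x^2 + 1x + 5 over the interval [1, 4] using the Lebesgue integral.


The Lebesgue integral of a Riemann-integrable function agrees with the Riemann integral.
Antiderivative F(x) = (2/3)x^3 + (1/2)x^2 + 5x
F(4) = (2/3)*4^3 + (1/2)*4^2 + 5*4
     = (2/3)*64 + (1/2)*16 + 5*4
     = 42.666667 + 8 + 20
     = 70.666667
F(1) = 6.166667
Integral = F(4) - F(1) = 70.666667 - 6.166667 = 64.5


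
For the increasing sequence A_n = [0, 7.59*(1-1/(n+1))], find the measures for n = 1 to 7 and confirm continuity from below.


By continuity of measure from below: if A_n increases to A, then m(A_n) -> m(A).
Here A = [0, 7.59], so m(A) = 7.59
Step 1: a_1 = 7.59*(1 - 1/2) = 3.795, m(A_1) = 3.795
Step 2: a_2 = 7.59*(1 - 1/3) = 5.06, m(A_2) = 5.06
Step 3: a_3 = 7.59*(1 - 1/4) = 5.6925, m(A_3) = 5.6925
Step 4: a_4 = 7.59*(1 - 1/5) = 6.072, m(A_4) = 6.072
Step 5: a_5 = 7.59*(1 - 1/6) = 6.325, m(A_5) = 6.325
Step 6: a_6 = 7.59*(1 - 1/7) = 6.5057, m(A_6) = 6.5057
Step 7: a_7 = 7.59*(1 - 1/8) = 6.6412, m(A_7) = 6.6412
Limit: m(A_n) -> m([0,7.59]) = 7.59
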